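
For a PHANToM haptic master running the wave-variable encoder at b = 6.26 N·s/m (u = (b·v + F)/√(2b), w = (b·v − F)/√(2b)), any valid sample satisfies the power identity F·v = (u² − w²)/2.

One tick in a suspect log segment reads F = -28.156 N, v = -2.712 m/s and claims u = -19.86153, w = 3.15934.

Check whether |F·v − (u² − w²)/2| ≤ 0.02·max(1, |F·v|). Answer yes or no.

no

F·v = (-28.156)×(-2.712) = 76.35907 W.
(u² − w²)/2 = (394.48037 − 9.98143)/2 = 192.24947 W.
|Δ| = 115.89040;  2% of max(1, |F·v|) = 1.52718.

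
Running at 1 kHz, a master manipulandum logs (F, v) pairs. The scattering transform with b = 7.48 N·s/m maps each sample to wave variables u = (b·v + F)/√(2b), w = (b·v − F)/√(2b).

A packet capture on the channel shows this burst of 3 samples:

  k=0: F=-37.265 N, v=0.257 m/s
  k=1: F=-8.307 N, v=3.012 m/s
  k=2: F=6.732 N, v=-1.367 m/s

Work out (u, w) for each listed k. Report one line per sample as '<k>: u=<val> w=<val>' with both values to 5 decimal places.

0: u=-9.13762 w=10.13165
1: u=3.67721 w=7.97265
2: u=-0.90314 w=-4.38417

k=0: b·v=7.48×0.257=1.92236; √(2b)=3.86782; u=(1.92236+(-37.265))/3.86782=-9.13762, w=(1.92236−(-37.265))/3.86782=10.13165
k=1: b·v=7.48×3.012=22.52976; √(2b)=3.86782; u=(22.52976+(-8.307))/3.86782=3.67721, w=(22.52976−(-8.307))/3.86782=7.97265
k=2: b·v=7.48×(-1.367)=-10.22516; √(2b)=3.86782; u=(-10.22516+6.732)/3.86782=-0.90314, w=(-10.22516−6.732)/3.86782=-4.38417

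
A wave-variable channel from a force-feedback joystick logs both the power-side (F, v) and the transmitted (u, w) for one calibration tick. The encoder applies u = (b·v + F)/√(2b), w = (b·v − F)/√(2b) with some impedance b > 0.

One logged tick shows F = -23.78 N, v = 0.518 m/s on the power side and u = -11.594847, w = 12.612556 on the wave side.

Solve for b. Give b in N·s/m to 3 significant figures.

b = 1.93 N·s/m

u + w = 1.017709;  u + w = √(2b)·v, so √(2b) = 1.017709/0.518 = 1.964689.
b = (√(2b))²/2 = 3.860004/2 = 1.930002.
(Check via u − w = 2F/√(2b): u − w = -24.207403, 2F/√(2b) = -24.207391.)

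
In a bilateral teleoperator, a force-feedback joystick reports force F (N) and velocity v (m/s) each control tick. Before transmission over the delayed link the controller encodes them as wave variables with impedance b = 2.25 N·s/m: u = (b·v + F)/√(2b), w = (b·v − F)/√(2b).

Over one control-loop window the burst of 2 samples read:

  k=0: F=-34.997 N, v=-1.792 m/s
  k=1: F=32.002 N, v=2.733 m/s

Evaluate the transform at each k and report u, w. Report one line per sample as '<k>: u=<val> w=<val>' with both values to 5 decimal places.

k=0: b·v=2.25×(-1.792)=-4.03200; √(2b)=2.12132; u=(-4.03200+(-34.997))/2.12132=-18.39845, w=(-4.03200−(-34.997))/2.12132=14.59704
k=1: b·v=2.25×2.733=6.14925; √(2b)=2.12132; u=(6.14925+32.002)/2.12132=17.98467, w=(6.14925−32.002)/2.12132=-12.18710

0: u=-18.39845 w=14.59704
1: u=17.98467 w=-12.18710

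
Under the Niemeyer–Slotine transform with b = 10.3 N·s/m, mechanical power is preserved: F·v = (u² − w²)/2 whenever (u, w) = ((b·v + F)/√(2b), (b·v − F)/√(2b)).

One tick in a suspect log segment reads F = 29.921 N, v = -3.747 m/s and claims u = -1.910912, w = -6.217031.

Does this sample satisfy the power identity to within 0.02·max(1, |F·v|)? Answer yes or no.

F·v = 29.921×(-3.747) = -112.113987 W.
(u² − w²)/2 = (3.651585 − 38.651474)/2 = -17.499945 W.
|Δ| = 94.614042;  2% of max(1, |F·v|) = 2.242280.

no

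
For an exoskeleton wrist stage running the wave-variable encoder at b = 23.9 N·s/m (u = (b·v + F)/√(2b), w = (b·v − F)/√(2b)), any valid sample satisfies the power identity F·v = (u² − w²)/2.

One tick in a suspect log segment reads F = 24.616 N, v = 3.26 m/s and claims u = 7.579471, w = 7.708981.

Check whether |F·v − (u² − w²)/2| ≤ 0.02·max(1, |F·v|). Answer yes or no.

F·v = 24.616×3.26 = 80.248160 W.
(u² − w²)/2 = (57.448381 − 59.428388)/2 = -0.990004 W.
|Δ| = 81.238164;  2% of max(1, |F·v|) = 1.604963.

no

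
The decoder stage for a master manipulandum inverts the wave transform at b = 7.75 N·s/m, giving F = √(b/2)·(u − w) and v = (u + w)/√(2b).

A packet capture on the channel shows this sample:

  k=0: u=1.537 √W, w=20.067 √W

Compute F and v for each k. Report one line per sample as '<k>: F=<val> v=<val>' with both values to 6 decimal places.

0: F=-36.476341 v=5.487421

k=0: u−w=-18.530000, u+w=21.604000; √(b/2)=1.968502, √(2b)=3.937004; F=1.968502×(-18.53)=-36.476341, v=21.604000/3.937004=5.487421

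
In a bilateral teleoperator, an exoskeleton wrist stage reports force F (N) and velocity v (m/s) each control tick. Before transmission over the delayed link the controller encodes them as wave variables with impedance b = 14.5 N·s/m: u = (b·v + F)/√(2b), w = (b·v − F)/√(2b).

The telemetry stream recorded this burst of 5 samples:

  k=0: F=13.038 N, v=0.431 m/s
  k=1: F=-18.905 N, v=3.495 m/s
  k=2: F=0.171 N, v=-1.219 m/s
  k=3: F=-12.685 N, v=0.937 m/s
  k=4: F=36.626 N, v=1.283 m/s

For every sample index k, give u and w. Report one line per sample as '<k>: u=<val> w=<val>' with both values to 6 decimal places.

0: u=3.581599 w=-1.260593
1: u=5.900005 w=12.921146
2: u=-3.250504 w=-3.314012
3: u=0.167404 w=4.878495
4: u=10.255861 w=-3.346694

k=0: b·v=14.5×0.431=6.249500; √(2b)=5.385165; u=(6.249500+13.038)/5.385165=3.581599, w=(6.249500−13.038)/5.385165=-1.260593
k=1: b·v=14.5×3.495=50.677500; √(2b)=5.385165; u=(50.677500+(-18.905))/5.385165=5.900005, w=(50.677500−(-18.905))/5.385165=12.921146
k=2: b·v=14.5×(-1.219)=-17.675500; √(2b)=5.385165; u=(-17.675500+0.171)/5.385165=-3.250504, w=(-17.675500−0.171)/5.385165=-3.314012
k=3: b·v=14.5×0.937=13.586500; √(2b)=5.385165; u=(13.586500+(-12.685))/5.385165=0.167404, w=(13.586500−(-12.685))/5.385165=4.878495
k=4: b·v=14.5×1.283=18.603500; √(2b)=5.385165; u=(18.603500+36.626)/5.385165=10.255861, w=(18.603500−36.626)/5.385165=-3.346694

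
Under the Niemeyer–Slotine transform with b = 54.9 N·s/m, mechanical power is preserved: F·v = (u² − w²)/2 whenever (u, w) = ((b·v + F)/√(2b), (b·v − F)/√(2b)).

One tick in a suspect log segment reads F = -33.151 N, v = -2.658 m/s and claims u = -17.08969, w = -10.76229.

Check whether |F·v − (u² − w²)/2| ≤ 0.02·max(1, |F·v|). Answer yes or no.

F·v = (-33.151)×(-2.658) = 88.1154 W.
(u² − w²)/2 = (292.0575 − 115.8269)/2 = 88.1153 W.
|Δ| = 0.0000;  2% of max(1, |F·v|) = 1.7623.

yes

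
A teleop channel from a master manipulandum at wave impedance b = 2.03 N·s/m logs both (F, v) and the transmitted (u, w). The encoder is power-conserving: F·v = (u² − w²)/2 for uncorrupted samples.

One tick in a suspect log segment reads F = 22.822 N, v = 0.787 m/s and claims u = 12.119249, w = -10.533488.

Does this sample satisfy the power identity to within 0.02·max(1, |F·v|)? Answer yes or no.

yes

F·v = 22.822×0.787 = 17.960914 W.
(u² − w²)/2 = (146.876196 − 110.954369)/2 = 17.960913 W.
|Δ| = 0.000001;  2% of max(1, |F·v|) = 0.359218.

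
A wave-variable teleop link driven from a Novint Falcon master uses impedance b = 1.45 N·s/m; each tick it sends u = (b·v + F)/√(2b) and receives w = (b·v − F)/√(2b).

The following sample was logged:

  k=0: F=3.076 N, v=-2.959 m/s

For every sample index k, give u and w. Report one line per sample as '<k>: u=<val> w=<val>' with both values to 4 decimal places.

0: u=-0.7132 w=-4.3258

k=0: b·v=1.45×(-2.959)=-4.2905; √(2b)=1.7029; u=(-4.2905+3.076)/1.7029=-0.7132, w=(-4.2905−3.076)/1.7029=-4.3258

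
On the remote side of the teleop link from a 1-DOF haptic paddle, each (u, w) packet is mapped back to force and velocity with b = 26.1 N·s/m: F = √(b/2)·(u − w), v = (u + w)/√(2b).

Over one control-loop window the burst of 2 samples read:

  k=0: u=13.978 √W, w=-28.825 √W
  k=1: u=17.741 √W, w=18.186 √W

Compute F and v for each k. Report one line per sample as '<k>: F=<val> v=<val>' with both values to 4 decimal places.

0: F=154.6249 v=-2.0550
1: F=-1.6076 v=4.9726

k=0: u−w=42.8030, u+w=-14.8470; √(b/2)=3.6125, √(2b)=7.2250; F=3.6125×42.803=154.6249, v=-14.8470/7.2250=-2.0550
k=1: u−w=-0.4450, u+w=35.9270; √(b/2)=3.6125, √(2b)=7.2250; F=3.6125×(-0.445)=-1.6076, v=35.9270/7.2250=4.9726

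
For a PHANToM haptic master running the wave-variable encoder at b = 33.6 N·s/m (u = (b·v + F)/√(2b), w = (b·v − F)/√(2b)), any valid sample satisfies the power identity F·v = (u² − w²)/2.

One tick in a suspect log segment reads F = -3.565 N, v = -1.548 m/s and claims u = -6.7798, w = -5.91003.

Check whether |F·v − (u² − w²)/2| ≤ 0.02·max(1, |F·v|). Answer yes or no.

F·v = (-3.565)×(-1.548) = 5.51862 W.
(u² − w²)/2 = (45.96569 − 34.92845)/2 = 5.51862 W.
|Δ| = 0.00000;  2% of max(1, |F·v|) = 0.11037.

yes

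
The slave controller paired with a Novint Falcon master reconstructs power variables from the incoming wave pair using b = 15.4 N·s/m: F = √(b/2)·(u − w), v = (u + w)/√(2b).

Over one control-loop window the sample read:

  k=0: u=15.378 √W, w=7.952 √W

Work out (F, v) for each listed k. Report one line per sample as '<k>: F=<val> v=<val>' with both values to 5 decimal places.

k=0: u−w=7.42600, u+w=23.33000; √(b/2)=2.77489, √(2b)=5.54977; F=2.77489×7.426=20.60631, v=23.33000/5.54977=4.20377

0: F=20.60631 v=4.20377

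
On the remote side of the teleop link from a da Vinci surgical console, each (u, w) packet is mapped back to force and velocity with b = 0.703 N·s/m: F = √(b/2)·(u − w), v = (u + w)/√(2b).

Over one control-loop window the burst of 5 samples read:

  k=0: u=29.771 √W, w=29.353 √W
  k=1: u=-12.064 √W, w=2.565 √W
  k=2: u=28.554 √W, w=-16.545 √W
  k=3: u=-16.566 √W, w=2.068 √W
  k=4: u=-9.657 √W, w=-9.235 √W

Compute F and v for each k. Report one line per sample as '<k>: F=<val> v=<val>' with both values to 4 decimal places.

k=0: u−w=0.4180, u+w=59.1240; √(b/2)=0.5929, √(2b)=1.1857; F=0.5929×0.418=0.2478, v=59.1240/1.1857=49.8622
k=1: u−w=-14.6290, u+w=-9.4990; √(b/2)=0.5929, √(2b)=1.1857; F=0.5929×(-14.629)=-8.6732, v=-9.4990/1.1857=-8.0110
k=2: u−w=45.0990, u+w=12.0090; √(b/2)=0.5929, √(2b)=1.1857; F=0.5929×45.099=26.7380, v=12.0090/1.1857=10.1278
k=3: u−w=-18.6340, u+w=-14.4980; √(b/2)=0.5929, √(2b)=1.1857; F=0.5929×(-18.634)=-11.0476, v=-14.4980/1.1857=-12.2269
k=4: u−w=-0.4220, u+w=-18.8920; √(b/2)=0.5929, √(2b)=1.1857; F=0.5929×(-0.422)=-0.2502, v=-18.8920/1.1857=-15.9325

0: F=0.2478 v=49.8622
1: F=-8.6732 v=-8.0110
2: F=26.7380 v=10.1278
3: F=-11.0476 v=-12.2269
4: F=-0.2502 v=-15.9325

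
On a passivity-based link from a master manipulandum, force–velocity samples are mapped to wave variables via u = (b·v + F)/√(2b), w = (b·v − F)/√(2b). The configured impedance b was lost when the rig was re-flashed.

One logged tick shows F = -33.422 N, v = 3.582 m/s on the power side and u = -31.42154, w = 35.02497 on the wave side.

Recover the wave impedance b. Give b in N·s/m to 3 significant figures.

u + w = 3.60343;  u + w = √(2b)·v, so √(2b) = 3.60343/3.582 = 1.00598.
b = (√(2b))²/2 = 1.01200/2 = 0.50600.
(Check via u − w = 2F/√(2b): u − w = -66.44651, 2F/√(2b) = -66.44647.)

b = 0.506 N·s/m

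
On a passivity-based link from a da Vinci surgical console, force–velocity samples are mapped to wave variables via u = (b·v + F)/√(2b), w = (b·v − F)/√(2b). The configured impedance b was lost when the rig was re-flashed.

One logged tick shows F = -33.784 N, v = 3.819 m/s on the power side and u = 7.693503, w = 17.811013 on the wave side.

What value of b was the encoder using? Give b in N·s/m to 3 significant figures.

u + w = 25.504516;  u + w = √(2b)·v, so √(2b) = 25.504516/3.819 = 6.678323.
b = (√(2b))²/2 = 44.600000/2 = 22.300000.
(Check via u − w = 2F/√(2b): u − w = -10.117510, 2F/√(2b) = -10.117510.)

b = 22.3 N·s/m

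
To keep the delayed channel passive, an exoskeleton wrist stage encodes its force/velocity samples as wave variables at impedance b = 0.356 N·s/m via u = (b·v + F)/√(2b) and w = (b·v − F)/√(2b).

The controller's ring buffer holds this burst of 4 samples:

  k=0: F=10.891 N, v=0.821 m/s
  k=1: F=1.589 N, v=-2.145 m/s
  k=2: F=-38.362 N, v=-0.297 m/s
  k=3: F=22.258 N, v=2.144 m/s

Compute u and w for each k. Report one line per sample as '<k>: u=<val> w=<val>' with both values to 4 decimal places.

k=0: b·v=0.356×0.821=0.2923; √(2b)=0.8438; u=(0.2923+10.891)/0.8438=13.2535, w=(0.2923−10.891)/0.8438=-12.5607
k=1: b·v=0.356×(-2.145)=-0.7636; √(2b)=0.8438; u=(-0.7636+1.589)/0.8438=0.9782, w=(-0.7636−1.589)/0.8438=-2.7881
k=2: b·v=0.356×(-0.297)=-0.1057; √(2b)=0.8438; u=(-0.1057+(-38.362))/0.8438=-45.5886, w=(-0.1057−(-38.362))/0.8438=45.3380
k=3: b·v=0.356×2.144=0.7633; √(2b)=0.8438; u=(0.7633+22.258)/0.8438=27.2828, w=(0.7633−22.258)/0.8438=-25.4737

0: u=13.2535 w=-12.5607
1: u=0.9782 w=-2.7881
2: u=-45.5886 w=45.3380
3: u=27.2828 w=-25.4737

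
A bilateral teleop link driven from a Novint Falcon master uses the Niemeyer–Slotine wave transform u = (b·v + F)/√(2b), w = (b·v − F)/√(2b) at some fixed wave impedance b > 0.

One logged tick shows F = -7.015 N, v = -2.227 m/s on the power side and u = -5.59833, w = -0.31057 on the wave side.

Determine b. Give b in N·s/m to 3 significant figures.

b = 3.52 N·s/m

u + w = -5.90890;  u + w = √(2b)·v, so √(2b) = -5.90890/(-2.227) = 2.65330.
b = (√(2b))²/2 = 7.04000/2 = 3.52000.
(Check via u − w = 2F/√(2b): u − w = -5.28776, 2F/√(2b) = -5.28775.)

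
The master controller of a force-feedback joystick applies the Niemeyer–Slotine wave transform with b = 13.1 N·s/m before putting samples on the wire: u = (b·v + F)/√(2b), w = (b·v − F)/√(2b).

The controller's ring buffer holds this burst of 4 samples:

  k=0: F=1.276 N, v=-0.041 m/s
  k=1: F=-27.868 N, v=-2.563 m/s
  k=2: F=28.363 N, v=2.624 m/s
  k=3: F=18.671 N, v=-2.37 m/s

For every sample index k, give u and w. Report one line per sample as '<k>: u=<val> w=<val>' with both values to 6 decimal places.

0: u=0.144356 w=-0.354218
1: u=-12.003942 w=-1.115013
2: u=12.256765 w=1.174424
3: u=-2.417852 w=-9.713215

k=0: b·v=13.1×(-0.041)=-0.537100; √(2b)=5.118594; u=(-0.537100+1.276)/5.118594=0.144356, w=(-0.537100−1.276)/5.118594=-0.354218
k=1: b·v=13.1×(-2.563)=-33.575300; √(2b)=5.118594; u=(-33.575300+(-27.868))/5.118594=-12.003942, w=(-33.575300−(-27.868))/5.118594=-1.115013
k=2: b·v=13.1×2.624=34.374400; √(2b)=5.118594; u=(34.374400+28.363)/5.118594=12.256765, w=(34.374400−28.363)/5.118594=1.174424
k=3: b·v=13.1×(-2.37)=-31.047000; √(2b)=5.118594; u=(-31.047000+18.671)/5.118594=-2.417852, w=(-31.047000−18.671)/5.118594=-9.713215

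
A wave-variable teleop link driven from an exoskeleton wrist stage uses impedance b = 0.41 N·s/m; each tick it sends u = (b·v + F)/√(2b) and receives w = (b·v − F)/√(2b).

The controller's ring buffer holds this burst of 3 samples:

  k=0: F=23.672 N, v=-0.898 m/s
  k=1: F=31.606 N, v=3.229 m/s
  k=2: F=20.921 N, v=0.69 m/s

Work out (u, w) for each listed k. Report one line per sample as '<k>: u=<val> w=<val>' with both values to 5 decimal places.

0: u=25.73476 w=-26.54794
1: u=36.36498 w=-33.44100
2: u=23.41579 w=-22.79097

k=0: b·v=0.41×(-0.898)=-0.36818; √(2b)=0.90554; u=(-0.36818+23.672)/0.90554=25.73476, w=(-0.36818−23.672)/0.90554=-26.54794
k=1: b·v=0.41×3.229=1.32389; √(2b)=0.90554; u=(1.32389+31.606)/0.90554=36.36498, w=(1.32389−31.606)/0.90554=-33.44100
k=2: b·v=0.41×0.69=0.28290; √(2b)=0.90554; u=(0.28290+20.921)/0.90554=23.41579, w=(0.28290−20.921)/0.90554=-22.79097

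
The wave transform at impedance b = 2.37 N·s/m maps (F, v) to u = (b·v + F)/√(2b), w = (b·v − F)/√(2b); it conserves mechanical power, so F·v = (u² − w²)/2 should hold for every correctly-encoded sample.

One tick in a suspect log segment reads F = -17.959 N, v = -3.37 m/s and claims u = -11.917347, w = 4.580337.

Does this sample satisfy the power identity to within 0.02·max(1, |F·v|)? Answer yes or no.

yes

F·v = (-17.959)×(-3.37) = 60.521830 W.
(u² − w²)/2 = (142.023160 − 20.979487)/2 = 60.521836 W.
|Δ| = 0.000006;  2% of max(1, |F·v|) = 1.210437.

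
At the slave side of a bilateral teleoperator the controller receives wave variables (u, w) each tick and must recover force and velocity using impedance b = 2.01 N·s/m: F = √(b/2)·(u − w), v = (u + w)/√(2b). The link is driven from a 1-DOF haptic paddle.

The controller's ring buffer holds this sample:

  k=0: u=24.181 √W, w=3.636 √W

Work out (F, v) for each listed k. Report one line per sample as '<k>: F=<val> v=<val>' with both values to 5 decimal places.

0: F=20.59630 v=13.87386

k=0: u−w=20.54500, u+w=27.81700; √(b/2)=1.00250, √(2b)=2.00499; F=1.00250×20.545=20.59630, v=27.81700/2.00499=13.87386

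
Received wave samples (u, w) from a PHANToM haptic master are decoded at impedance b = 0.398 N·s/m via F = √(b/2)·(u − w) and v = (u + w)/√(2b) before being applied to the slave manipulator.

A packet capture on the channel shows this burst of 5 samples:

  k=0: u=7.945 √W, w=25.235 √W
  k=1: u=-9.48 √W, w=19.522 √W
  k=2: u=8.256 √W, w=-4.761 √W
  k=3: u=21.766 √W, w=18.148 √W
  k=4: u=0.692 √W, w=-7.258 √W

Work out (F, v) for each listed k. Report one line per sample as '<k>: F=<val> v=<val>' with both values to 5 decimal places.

0: F=-7.71297 v=37.18946
1: F=-12.93762 v=11.25547
2: F=5.80681 v=3.91733
3: F=1.61397 v=44.73719
4: F=3.54645 v=-7.35943

k=0: u−w=-17.29000, u+w=33.18000; √(b/2)=0.44609, √(2b)=0.89219; F=0.44609×(-17.29)=-7.71297, v=33.18000/0.89219=37.18946
k=1: u−w=-29.00200, u+w=10.04200; √(b/2)=0.44609, √(2b)=0.89219; F=0.44609×(-29.002)=-12.93762, v=10.04200/0.89219=11.25547
k=2: u−w=13.01700, u+w=3.49500; √(b/2)=0.44609, √(2b)=0.89219; F=0.44609×13.017=5.80681, v=3.49500/0.89219=3.91733
k=3: u−w=3.61800, u+w=39.91400; √(b/2)=0.44609, √(2b)=0.89219; F=0.44609×3.618=1.61397, v=39.91400/0.89219=44.73719
k=4: u−w=7.95000, u+w=-6.56600; √(b/2)=0.44609, √(2b)=0.89219; F=0.44609×7.95=3.54645, v=-6.56600/0.89219=-7.35943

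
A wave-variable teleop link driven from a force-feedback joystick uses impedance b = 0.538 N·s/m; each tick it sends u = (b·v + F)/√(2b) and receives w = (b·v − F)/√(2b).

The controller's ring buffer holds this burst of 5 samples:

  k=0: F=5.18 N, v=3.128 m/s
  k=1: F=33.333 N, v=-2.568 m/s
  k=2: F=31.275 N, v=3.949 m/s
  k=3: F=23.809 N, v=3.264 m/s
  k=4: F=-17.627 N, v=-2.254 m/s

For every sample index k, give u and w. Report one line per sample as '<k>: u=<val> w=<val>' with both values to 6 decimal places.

k=0: b·v=0.538×3.128=1.682864; √(2b)=1.037304; u=(1.682864+5.18)/1.037304=6.616057, w=(1.682864−5.18)/1.037304=-3.371370
k=1: b·v=0.538×(-2.568)=-1.381584; √(2b)=1.037304; u=(-1.381584+33.333)/1.037304=30.802359, w=(-1.381584−33.333)/1.037304=-33.466156
k=2: b·v=0.538×3.949=2.124562; √(2b)=1.037304; u=(2.124562+31.275)/1.037304=32.198426, w=(2.124562−31.275)/1.037304=-28.102111
k=3: b·v=0.538×3.264=1.756032; √(2b)=1.037304; u=(1.756032+23.809)/1.037304=24.645646, w=(1.756032−23.809)/1.037304=-21.259885
k=4: b·v=0.538×(-2.254)=-1.212652; √(2b)=1.037304; u=(-1.212652+(-17.627))/1.037304=-18.162128, w=(-1.212652−(-17.627))/1.037304=15.824045

0: u=6.616057 w=-3.371370
1: u=30.802359 w=-33.466156
2: u=32.198426 w=-28.102111
3: u=24.645646 w=-21.259885
4: u=-18.162128 w=15.824045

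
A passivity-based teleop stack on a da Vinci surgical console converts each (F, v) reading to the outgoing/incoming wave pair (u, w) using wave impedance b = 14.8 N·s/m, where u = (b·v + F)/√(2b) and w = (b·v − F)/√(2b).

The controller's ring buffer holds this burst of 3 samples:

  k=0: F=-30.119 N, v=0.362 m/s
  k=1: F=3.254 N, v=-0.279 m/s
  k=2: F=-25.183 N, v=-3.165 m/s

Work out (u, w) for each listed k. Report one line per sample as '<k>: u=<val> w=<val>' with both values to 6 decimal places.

0: u=-4.551236 w=6.520729
1: u=-0.160865 w=-1.357059
2: u=-13.238458 w=-3.981003

k=0: b·v=14.8×0.362=5.357600; √(2b)=5.440588; u=(5.357600+(-30.119))/5.440588=-4.551236, w=(5.357600−(-30.119))/5.440588=6.520729
k=1: b·v=14.8×(-0.279)=-4.129200; √(2b)=5.440588; u=(-4.129200+3.254)/5.440588=-0.160865, w=(-4.129200−3.254)/5.440588=-1.357059
k=2: b·v=14.8×(-3.165)=-46.842000; √(2b)=5.440588; u=(-46.842000+(-25.183))/5.440588=-13.238458, w=(-46.842000−(-25.183))/5.440588=-3.981003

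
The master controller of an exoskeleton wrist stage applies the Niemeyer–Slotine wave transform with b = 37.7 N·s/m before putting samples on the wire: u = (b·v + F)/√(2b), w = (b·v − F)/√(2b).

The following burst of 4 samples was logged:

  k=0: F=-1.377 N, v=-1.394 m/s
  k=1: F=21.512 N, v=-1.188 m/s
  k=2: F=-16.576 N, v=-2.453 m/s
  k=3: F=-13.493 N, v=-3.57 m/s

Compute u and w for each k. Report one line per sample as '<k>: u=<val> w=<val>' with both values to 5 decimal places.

k=0: b·v=37.7×(-1.394)=-52.55380; √(2b)=8.68332; u=(-52.55380+(-1.377))/8.68332=-6.21085, w=(-52.55380−(-1.377))/8.68332=-5.89369
k=1: b·v=37.7×(-1.188)=-44.78760; √(2b)=8.68332; u=(-44.78760+21.512)/8.68332=-2.68050, w=(-44.78760−21.512)/8.68332=-7.63528
k=2: b·v=37.7×(-2.453)=-92.47810; √(2b)=8.68332; u=(-92.47810+(-16.576))/8.68332=-12.55904, w=(-92.47810−(-16.576))/8.68332=-8.74114
k=3: b·v=37.7×(-3.57)=-134.58900; √(2b)=8.68332; u=(-134.58900+(-13.493))/8.68332=-17.05362, w=(-134.58900−(-13.493))/8.68332=-13.94582

0: u=-6.21085 w=-5.89369
1: u=-2.68050 w=-7.63528
2: u=-12.55904 w=-8.74114
3: u=-17.05362 w=-13.94582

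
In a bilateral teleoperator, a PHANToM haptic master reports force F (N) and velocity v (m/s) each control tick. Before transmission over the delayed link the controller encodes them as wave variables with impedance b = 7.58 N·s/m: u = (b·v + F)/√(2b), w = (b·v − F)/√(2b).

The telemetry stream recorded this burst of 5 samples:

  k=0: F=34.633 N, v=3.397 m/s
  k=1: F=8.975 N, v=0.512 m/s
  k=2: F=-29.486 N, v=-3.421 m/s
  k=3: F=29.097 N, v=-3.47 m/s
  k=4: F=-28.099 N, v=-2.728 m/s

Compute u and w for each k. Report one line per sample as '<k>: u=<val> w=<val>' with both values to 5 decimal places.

k=0: b·v=7.58×3.397=25.74926; √(2b)=3.89358; u=(25.74926+34.633)/3.89358=15.50814, w=(25.74926−34.633)/3.89358=-2.28164
k=1: b·v=7.58×0.512=3.88096; √(2b)=3.89358; u=(3.88096+8.975)/3.89358=3.30183, w=(3.88096−8.975)/3.89358=-1.30832
k=2: b·v=7.58×(-3.421)=-25.93118; √(2b)=3.89358; u=(-25.93118+(-29.486))/3.89358=-14.23295, w=(-25.93118−(-29.486))/3.89358=0.91299
k=3: b·v=7.58×(-3.47)=-26.30260; √(2b)=3.89358; u=(-26.30260+29.097)/3.89358=0.71769, w=(-26.30260−29.097)/3.89358=-14.22843
k=4: b·v=7.58×(-2.728)=-20.67824; √(2b)=3.89358; u=(-20.67824+(-28.099))/3.89358=-12.52759, w=(-20.67824−(-28.099))/3.89358=1.90589

0: u=15.50814 w=-2.28164
1: u=3.30183 w=-1.30832
2: u=-14.23295 w=0.91299
3: u=0.71769 w=-14.22843
4: u=-12.52759 w=1.90589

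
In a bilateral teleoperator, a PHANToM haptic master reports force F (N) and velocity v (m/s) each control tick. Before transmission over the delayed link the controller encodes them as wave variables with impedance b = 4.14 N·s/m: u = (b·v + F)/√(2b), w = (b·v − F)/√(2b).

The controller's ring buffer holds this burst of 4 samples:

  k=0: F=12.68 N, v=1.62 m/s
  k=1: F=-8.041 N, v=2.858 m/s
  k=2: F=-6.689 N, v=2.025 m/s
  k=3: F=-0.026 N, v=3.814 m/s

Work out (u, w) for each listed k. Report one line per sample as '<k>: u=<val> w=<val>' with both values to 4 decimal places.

0: u=6.7374 w=-2.0758
1: u=1.3175 w=6.9064
2: u=0.5889 w=5.2381
3: u=5.4784 w=5.4964

k=0: b·v=4.14×1.62=6.7068; √(2b)=2.8775; u=(6.7068+12.68)/2.8775=6.7374, w=(6.7068−12.68)/2.8775=-2.0758
k=1: b·v=4.14×2.858=11.8321; √(2b)=2.8775; u=(11.8321+(-8.041))/2.8775=1.3175, w=(11.8321−(-8.041))/2.8775=6.9064
k=2: b·v=4.14×2.025=8.3835; √(2b)=2.8775; u=(8.3835+(-6.689))/2.8775=0.5889, w=(8.3835−(-6.689))/2.8775=5.2381
k=3: b·v=4.14×3.814=15.7900; √(2b)=2.8775; u=(15.7900+(-0.026))/2.8775=5.4784, w=(15.7900−(-0.026))/2.8775=5.4964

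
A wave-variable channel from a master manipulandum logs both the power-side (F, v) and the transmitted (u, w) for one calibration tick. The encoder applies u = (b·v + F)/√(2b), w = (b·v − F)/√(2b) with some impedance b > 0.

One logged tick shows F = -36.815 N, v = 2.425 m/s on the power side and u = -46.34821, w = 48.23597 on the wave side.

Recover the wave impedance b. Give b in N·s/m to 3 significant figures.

b = 0.303 N·s/m

u + w = 1.8878;  u + w = √(2b)·v, so √(2b) = 1.8878/2.425 = 0.7785.
b = (√(2b))²/2 = 0.6060/2 = 0.3030.
(Check via u − w = 2F/√(2b): u − w = -94.5842, 2F/√(2b) = -94.5845.)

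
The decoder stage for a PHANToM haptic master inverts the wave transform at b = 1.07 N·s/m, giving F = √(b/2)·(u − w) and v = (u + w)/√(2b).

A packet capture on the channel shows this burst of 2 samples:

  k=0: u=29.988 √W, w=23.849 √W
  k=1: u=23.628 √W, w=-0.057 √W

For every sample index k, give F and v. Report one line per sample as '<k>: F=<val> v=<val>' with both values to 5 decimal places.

k=0: u−w=6.13900, u+w=53.83700; √(b/2)=0.73144, √(2b)=1.46287; F=0.73144×6.139=4.49029, v=53.83700/1.46287=36.80222
k=1: u−w=23.68500, u+w=23.57100; √(b/2)=0.73144, √(2b)=1.46287; F=0.73144×23.685=17.32408, v=23.57100/1.46287=16.11280

0: F=4.49029 v=36.80222
1: F=17.32408 v=16.11280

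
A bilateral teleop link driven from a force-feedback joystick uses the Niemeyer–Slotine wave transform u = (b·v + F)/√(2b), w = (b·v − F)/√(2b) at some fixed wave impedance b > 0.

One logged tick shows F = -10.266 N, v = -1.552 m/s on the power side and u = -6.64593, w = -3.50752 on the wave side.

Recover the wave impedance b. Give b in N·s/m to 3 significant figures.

u + w = -10.1534;  u + w = √(2b)·v, so √(2b) = -10.1534/(-1.552) = 6.5422.
b = (√(2b))²/2 = 42.8000/2 = 21.4000.
(Check via u − w = 2F/√(2b): u − w = -3.1384, 2F/√(2b) = -3.1384.)

b = 21.4 N·s/m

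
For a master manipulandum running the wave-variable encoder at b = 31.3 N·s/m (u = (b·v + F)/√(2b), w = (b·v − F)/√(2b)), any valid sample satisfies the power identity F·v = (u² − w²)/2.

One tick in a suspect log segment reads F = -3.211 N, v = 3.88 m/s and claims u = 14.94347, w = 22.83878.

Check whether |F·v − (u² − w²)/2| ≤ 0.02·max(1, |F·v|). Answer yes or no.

no

F·v = (-3.211)×3.88 = -12.45868 W.
(u² − w²)/2 = (223.30730 − 521.60987)/2 = -149.15129 W.
|Δ| = 136.69261;  2% of max(1, |F·v|) = 0.24917.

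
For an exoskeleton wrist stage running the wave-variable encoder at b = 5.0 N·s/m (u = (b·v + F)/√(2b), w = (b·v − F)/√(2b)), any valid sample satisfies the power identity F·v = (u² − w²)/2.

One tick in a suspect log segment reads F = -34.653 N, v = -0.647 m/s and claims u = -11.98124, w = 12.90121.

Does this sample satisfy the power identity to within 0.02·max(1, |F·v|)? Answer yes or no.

F·v = (-34.653)×(-0.647) = 22.4205 W.
(u² − w²)/2 = (143.5501 − 166.4412)/2 = -11.4456 W.
|Δ| = 33.8660;  2% of max(1, |F·v|) = 0.4484.

no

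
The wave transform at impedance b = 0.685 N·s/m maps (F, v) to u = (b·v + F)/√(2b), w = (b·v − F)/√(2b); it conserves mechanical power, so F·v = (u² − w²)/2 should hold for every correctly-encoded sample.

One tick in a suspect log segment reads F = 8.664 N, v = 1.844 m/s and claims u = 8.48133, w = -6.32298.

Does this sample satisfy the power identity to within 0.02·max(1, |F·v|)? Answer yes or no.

F·v = 8.664×1.844 = 15.97642 W.
(u² − w²)/2 = (71.93296 − 39.98008)/2 = 15.97644 W.
|Δ| = 0.00003;  2% of max(1, |F·v|) = 0.31953.

yes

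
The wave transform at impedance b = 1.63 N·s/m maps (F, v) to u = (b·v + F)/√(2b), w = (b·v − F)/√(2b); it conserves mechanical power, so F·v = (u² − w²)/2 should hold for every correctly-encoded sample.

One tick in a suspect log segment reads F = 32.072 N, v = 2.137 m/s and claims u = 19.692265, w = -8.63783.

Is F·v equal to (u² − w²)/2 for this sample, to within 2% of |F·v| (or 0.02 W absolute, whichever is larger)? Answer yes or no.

no

F·v = 32.072×2.137 = 68.537864 W.
(u² − w²)/2 = (387.785301 − 74.612107)/2 = 156.586597 W.
|Δ| = 88.048733;  2% of max(1, |F·v|) = 1.370757.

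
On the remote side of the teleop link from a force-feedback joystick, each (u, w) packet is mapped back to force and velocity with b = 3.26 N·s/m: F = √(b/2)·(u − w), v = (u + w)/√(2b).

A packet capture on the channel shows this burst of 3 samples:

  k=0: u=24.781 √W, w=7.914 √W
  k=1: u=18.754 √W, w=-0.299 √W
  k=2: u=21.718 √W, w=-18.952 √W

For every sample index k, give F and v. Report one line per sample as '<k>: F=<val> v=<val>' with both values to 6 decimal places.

0: F=21.534344 v=12.804350
1: F=24.325242 v=7.227536
2: F=51.923980 v=1.083249

k=0: u−w=16.867000, u+w=32.695000; √(b/2)=1.276715, √(2b)=2.553429; F=1.276715×16.867=21.534344, v=32.695000/2.553429=12.804350
k=1: u−w=19.053000, u+w=18.455000; √(b/2)=1.276715, √(2b)=2.553429; F=1.276715×19.053=24.325242, v=18.455000/2.553429=7.227536
k=2: u−w=40.670000, u+w=2.766000; √(b/2)=1.276715, √(2b)=2.553429; F=1.276715×40.67=51.923980, v=2.766000/2.553429=1.083249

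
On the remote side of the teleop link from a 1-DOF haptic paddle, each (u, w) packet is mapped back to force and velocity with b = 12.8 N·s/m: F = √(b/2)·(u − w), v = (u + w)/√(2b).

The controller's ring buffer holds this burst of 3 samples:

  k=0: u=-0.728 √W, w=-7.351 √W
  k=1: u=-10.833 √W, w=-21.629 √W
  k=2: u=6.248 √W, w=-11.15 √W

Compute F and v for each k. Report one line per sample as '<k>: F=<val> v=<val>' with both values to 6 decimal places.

0: F=16.755012 v=-1.596753
1: F=27.311960 v=-6.415866
2: F=44.013845 v=-0.968843

k=0: u−w=6.623000, u+w=-8.079000; √(b/2)=2.529822, √(2b)=5.059644; F=2.529822×6.623=16.755012, v=-8.079000/5.059644=-1.596753
k=1: u−w=10.796000, u+w=-32.462000; √(b/2)=2.529822, √(2b)=5.059644; F=2.529822×10.796=27.311960, v=-32.462000/5.059644=-6.415866
k=2: u−w=17.398000, u+w=-4.902000; √(b/2)=2.529822, √(2b)=5.059644; F=2.529822×17.398=44.013845, v=-4.902000/5.059644=-0.968843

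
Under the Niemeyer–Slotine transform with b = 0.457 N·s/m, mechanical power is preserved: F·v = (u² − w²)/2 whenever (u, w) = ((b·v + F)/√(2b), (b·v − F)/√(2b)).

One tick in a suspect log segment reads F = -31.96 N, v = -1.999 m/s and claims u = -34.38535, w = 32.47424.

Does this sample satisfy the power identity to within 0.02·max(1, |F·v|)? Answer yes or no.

F·v = (-31.96)×(-1.999) = 63.88804 W.
(u² − w²)/2 = (1182.35229 − 1054.57626)/2 = 63.88802 W.
|Δ| = 0.00002;  2% of max(1, |F·v|) = 1.27776.

yes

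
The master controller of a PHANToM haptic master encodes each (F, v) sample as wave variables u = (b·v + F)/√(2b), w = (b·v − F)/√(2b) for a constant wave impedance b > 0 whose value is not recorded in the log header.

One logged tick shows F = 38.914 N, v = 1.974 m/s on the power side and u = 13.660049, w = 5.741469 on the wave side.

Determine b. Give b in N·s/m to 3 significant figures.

b = 48.3 N·s/m

u + w = 19.401518;  u + w = √(2b)·v, so √(2b) = 19.401518/1.974 = 9.828530.
b = (√(2b))²/2 = 96.600000/2 = 48.300000.
(Check via u − w = 2F/√(2b): u − w = 7.918580, 2F/√(2b) = 7.918580.)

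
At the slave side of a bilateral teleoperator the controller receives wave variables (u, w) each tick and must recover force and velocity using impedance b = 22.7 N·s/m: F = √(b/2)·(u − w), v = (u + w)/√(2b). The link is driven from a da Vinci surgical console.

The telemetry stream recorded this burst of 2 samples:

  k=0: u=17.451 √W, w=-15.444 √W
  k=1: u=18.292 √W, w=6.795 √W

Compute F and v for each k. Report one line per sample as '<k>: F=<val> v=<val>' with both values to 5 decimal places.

k=0: u−w=32.89500, u+w=2.00700; √(b/2)=3.36898, √(2b)=6.73795; F=3.36898×32.895=110.82247, v=2.00700/6.73795=0.29786
k=1: u−w=11.49700, u+w=25.08700; √(b/2)=3.36898, √(2b)=6.73795; F=3.36898×11.497=38.73312, v=25.08700/6.73795=3.72324

0: F=110.82247 v=0.29786
1: F=38.73312 v=3.72324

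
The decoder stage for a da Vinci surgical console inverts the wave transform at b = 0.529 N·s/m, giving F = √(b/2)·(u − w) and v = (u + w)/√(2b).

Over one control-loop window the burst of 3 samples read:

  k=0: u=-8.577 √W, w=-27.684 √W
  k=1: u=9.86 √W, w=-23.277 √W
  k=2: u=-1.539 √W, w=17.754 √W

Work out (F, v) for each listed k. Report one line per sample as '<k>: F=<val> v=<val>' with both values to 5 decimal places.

k=0: u−w=19.10700, u+w=-36.26100; √(b/2)=0.51430, √(2b)=1.02859; F=0.51430×19.107=9.82665, v=-36.26100/1.02859=-35.25307
k=1: u−w=33.13700, u+w=-13.41700; √(b/2)=0.51430, √(2b)=1.02859; F=0.51430×33.137=17.04221, v=-13.41700/1.02859=-13.04405
k=2: u−w=-19.29300, u+w=16.21500; √(b/2)=0.51430, √(2b)=1.02859; F=0.51430×(-19.293)=-9.92231, v=16.21500/1.02859=15.76428

0: F=9.82665 v=-35.25307
1: F=17.04221 v=-13.04405
2: F=-9.92231 v=15.76428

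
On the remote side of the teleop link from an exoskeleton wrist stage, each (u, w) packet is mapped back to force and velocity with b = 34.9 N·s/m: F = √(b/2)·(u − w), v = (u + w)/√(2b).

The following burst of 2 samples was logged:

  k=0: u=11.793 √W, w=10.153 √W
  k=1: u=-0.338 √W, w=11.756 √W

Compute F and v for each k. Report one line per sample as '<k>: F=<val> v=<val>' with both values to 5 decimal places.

k=0: u−w=1.64000, u+w=21.94600; √(b/2)=4.17732, √(2b)=8.35464; F=4.17732×1.64=6.85080, v=21.94600/8.35464=2.62680
k=1: u−w=-12.09400, u+w=11.41800; √(b/2)=4.17732, √(2b)=8.35464; F=4.17732×(-12.094)=-50.52050, v=11.41800/8.35464=1.36667

0: F=6.85080 v=2.62680
1: F=-50.52050 v=1.36667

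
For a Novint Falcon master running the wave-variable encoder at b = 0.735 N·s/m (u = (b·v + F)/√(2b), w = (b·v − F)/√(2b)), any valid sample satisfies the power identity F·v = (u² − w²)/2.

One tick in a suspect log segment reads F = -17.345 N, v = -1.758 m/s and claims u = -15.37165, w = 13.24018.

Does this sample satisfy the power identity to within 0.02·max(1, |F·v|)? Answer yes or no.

F·v = (-17.345)×(-1.758) = 30.4925 W.
(u² − w²)/2 = (236.2876 − 175.3024)/2 = 30.4926 W.
|Δ| = 0.0001;  2% of max(1, |F·v|) = 0.6099.

yes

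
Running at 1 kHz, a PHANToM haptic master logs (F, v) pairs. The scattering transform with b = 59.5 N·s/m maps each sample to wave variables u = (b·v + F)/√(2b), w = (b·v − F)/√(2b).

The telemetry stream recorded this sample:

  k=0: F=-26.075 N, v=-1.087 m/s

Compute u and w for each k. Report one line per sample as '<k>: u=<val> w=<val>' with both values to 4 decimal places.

k=0: b·v=59.5×(-1.087)=-64.6765; √(2b)=10.9087; u=(-64.6765+(-26.075))/10.9087=-8.3192, w=(-64.6765−(-26.075))/10.9087=-3.5386

0: u=-8.3192 w=-3.5386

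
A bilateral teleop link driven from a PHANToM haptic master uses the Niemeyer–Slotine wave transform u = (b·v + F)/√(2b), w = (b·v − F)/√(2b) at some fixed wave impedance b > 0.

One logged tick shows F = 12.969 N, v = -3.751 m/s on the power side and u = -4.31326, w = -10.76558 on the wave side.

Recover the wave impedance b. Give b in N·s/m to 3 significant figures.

b = 8.08 N·s/m

u + w = -15.0788;  u + w = √(2b)·v, so √(2b) = -15.0788/(-3.751) = 4.0200.
b = (√(2b))²/2 = 16.1600/2 = 8.0800.
(Check via u − w = 2F/√(2b): u − w = 6.4523, 2F/√(2b) = 6.4523.)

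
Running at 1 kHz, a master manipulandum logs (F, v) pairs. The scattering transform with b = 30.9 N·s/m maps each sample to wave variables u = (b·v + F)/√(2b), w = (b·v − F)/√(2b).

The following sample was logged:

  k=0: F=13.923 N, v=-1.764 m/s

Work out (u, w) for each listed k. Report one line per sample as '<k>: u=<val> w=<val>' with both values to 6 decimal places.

k=0: b·v=30.9×(-1.764)=-54.507600; √(2b)=7.861298; u=(-54.507600+13.923)/7.861298=-5.162583, w=(-54.507600−13.923)/7.861298=-8.704746

0: u=-5.162583 w=-8.704746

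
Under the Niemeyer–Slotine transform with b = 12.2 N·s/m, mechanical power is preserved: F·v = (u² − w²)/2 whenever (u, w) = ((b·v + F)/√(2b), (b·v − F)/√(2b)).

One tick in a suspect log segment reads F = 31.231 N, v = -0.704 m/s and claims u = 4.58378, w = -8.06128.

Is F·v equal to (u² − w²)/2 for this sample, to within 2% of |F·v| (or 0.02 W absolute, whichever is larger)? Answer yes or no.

F·v = 31.231×(-0.704) = -21.98662 W.
(u² − w²)/2 = (21.01104 − 64.98424)/2 = -21.98660 W.
|Δ| = 0.00003;  2% of max(1, |F·v|) = 0.43973.

yes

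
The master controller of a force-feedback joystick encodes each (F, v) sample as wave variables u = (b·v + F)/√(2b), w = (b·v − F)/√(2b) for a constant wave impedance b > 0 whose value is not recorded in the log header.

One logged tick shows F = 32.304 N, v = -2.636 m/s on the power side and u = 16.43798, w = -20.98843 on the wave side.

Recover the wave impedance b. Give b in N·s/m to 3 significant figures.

u + w = -4.5505;  u + w = √(2b)·v, so √(2b) = -4.5505/(-2.636) = 1.7263.
b = (√(2b))²/2 = 2.9800/2 = 1.4900.
(Check via u − w = 2F/√(2b): u − w = 37.4264, 2F/√(2b) = 37.4263.)

b = 1.49 N·s/m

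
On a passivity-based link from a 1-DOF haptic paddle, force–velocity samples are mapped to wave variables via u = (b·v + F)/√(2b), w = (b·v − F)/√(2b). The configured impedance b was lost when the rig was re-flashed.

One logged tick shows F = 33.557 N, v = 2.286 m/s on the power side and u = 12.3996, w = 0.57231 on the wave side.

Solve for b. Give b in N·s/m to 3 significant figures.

b = 16.1 N·s/m

u + w = 12.9719;  u + w = √(2b)·v, so √(2b) = 12.9719/2.286 = 5.6745.
b = (√(2b))²/2 = 32.2000/2 = 16.1000.
(Check via u − w = 2F/√(2b): u − w = 11.8273, 2F/√(2b) = 11.8273.)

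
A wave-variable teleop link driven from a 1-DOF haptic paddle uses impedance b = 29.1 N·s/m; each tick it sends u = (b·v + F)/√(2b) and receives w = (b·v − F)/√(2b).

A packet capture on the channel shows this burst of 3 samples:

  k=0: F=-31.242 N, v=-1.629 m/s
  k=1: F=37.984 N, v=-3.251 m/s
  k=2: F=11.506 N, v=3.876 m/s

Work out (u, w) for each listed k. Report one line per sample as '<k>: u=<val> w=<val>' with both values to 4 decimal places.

0: u=-10.3090 w=-2.1185
1: u=-7.4218 w=-17.3797
2: u=16.2930 w=13.2766

k=0: b·v=29.1×(-1.629)=-47.4039; √(2b)=7.6289; u=(-47.4039+(-31.242))/7.6289=-10.3090, w=(-47.4039−(-31.242))/7.6289=-2.1185
k=1: b·v=29.1×(-3.251)=-94.6041; √(2b)=7.6289; u=(-94.6041+37.984)/7.6289=-7.4218, w=(-94.6041−37.984)/7.6289=-17.3797
k=2: b·v=29.1×3.876=112.7916; √(2b)=7.6289; u=(112.7916+11.506)/7.6289=16.2930, w=(112.7916−11.506)/7.6289=13.2766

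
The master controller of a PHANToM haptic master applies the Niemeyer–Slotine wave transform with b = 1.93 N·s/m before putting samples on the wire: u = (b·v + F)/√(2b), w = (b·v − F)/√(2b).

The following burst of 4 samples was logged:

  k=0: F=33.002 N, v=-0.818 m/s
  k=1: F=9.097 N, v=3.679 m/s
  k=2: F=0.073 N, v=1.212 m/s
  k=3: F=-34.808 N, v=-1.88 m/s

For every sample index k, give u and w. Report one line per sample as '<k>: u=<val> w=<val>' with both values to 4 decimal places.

k=0: b·v=1.93×(-0.818)=-1.5787; √(2b)=1.9647; u=(-1.5787+33.002)/1.9647=15.9940, w=(-1.5787−33.002)/1.9647=-17.6011
k=1: b·v=1.93×3.679=7.1005; √(2b)=1.9647; u=(7.1005+9.097)/1.9647=8.2443, w=(7.1005−9.097)/1.9647=-1.0162
k=2: b·v=1.93×1.212=2.3392; √(2b)=1.9647; u=(2.3392+0.073)/1.9647=1.2278, w=(2.3392−0.073)/1.9647=1.1534
k=3: b·v=1.93×(-1.88)=-3.6284; √(2b)=1.9647; u=(-3.6284+(-34.808))/1.9647=-19.5636, w=(-3.6284−(-34.808))/1.9647=15.8700

0: u=15.9940 w=-17.6011
1: u=8.2443 w=-1.0162
2: u=1.2278 w=1.1534
3: u=-19.5636 w=15.8700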